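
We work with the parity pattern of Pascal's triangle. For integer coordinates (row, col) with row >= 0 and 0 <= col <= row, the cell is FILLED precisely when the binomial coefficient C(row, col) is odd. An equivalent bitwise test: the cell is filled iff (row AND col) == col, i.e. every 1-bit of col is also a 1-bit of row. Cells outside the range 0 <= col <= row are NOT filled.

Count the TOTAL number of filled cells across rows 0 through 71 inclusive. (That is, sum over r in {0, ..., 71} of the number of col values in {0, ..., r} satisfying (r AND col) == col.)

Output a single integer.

Answer: 783

Derivation:
r0=0 pc0: +1 =1
r1=1 pc1: +2 =3
r2=10 pc1: +2 =5
r3=11 pc2: +4 =9
r4=100 pc1: +2 =11
r5=101 pc2: +4 =15
r6=110 pc2: +4 =19
r7=111 pc3: +8 =27
r8=1000 pc1: +2 =29
r9=1001 pc2: +4 =33
r10=1010 pc2: +4 =37
r11=1011 pc3: +8 =45
r12=1100 pc2: +4 =49
r13=1101 pc3: +8 =57
r14=1110 pc3: +8 =65
r15=1111 pc4: +16 =81
r16=10000 pc1: +2 =83
r17=10001 pc2: +4 =87
r18=10010 pc2: +4 =91
r19=10011 pc3: +8 =99
r20=10100 pc2: +4 =103
r21=10101 pc3: +8 =111
r22=10110 pc3: +8 =119
r23=10111 pc4: +16 =135
r24=11000 pc2: +4 =139
r25=11001 pc3: +8 =147
r26=11010 pc3: +8 =155
r27=11011 pc4: +16 =171
r28=11100 pc3: +8 =179
r29=11101 pc4: +16 =195
r30=11110 pc4: +16 =211
r31=11111 pc5: +32 =243
r32=100000 pc1: +2 =245
r33=100001 pc2: +4 =249
r34=100010 pc2: +4 =253
r35=100011 pc3: +8 =261
r36=100100 pc2: +4 =265
r37=100101 pc3: +8 =273
r38=100110 pc3: +8 =281
r39=100111 pc4: +16 =297
r40=101000 pc2: +4 =301
r41=101001 pc3: +8 =309
r42=101010 pc3: +8 =317
r43=101011 pc4: +16 =333
r44=101100 pc3: +8 =341
r45=101101 pc4: +16 =357
r46=101110 pc4: +16 =373
r47=101111 pc5: +32 =405
r48=110000 pc2: +4 =409
r49=110001 pc3: +8 =417
r50=110010 pc3: +8 =425
r51=110011 pc4: +16 =441
r52=110100 pc3: +8 =449
r53=110101 pc4: +16 =465
r54=110110 pc4: +16 =481
r55=110111 pc5: +32 =513
r56=111000 pc3: +8 =521
r57=111001 pc4: +16 =537
r58=111010 pc4: +16 =553
r59=111011 pc5: +32 =585
r60=111100 pc4: +16 =601
r61=111101 pc5: +32 =633
r62=111110 pc5: +32 =665
r63=111111 pc6: +64 =729
r64=1000000 pc1: +2 =731
r65=1000001 pc2: +4 =735
r66=1000010 pc2: +4 =739
r67=1000011 pc3: +8 =747
r68=1000100 pc2: +4 =751
r69=1000101 pc3: +8 =759
r70=1000110 pc3: +8 =767
r71=1000111 pc4: +16 =783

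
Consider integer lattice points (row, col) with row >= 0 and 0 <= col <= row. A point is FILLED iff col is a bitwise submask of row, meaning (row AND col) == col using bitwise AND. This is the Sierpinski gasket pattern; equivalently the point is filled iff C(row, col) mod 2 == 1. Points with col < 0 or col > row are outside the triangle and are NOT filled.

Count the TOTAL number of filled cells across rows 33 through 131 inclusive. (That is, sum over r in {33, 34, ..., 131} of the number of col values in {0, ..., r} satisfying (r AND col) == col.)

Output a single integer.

Answer: 1960

Derivation:
r33=100001 pc2: +4 =4
r34=100010 pc2: +4 =8
r35=100011 pc3: +8 =16
r36=100100 pc2: +4 =20
r37=100101 pc3: +8 =28
r38=100110 pc3: +8 =36
r39=100111 pc4: +16 =52
r40=101000 pc2: +4 =56
r41=101001 pc3: +8 =64
r42=101010 pc3: +8 =72
r43=101011 pc4: +16 =88
r44=101100 pc3: +8 =96
r45=101101 pc4: +16 =112
r46=101110 pc4: +16 =128
r47=101111 pc5: +32 =160
r48=110000 pc2: +4 =164
r49=110001 pc3: +8 =172
r50=110010 pc3: +8 =180
r51=110011 pc4: +16 =196
r52=110100 pc3: +8 =204
r53=110101 pc4: +16 =220
r54=110110 pc4: +16 =236
r55=110111 pc5: +32 =268
r56=111000 pc3: +8 =276
r57=111001 pc4: +16 =292
r58=111010 pc4: +16 =308
r59=111011 pc5: +32 =340
r60=111100 pc4: +16 =356
r61=111101 pc5: +32 =388
r62=111110 pc5: +32 =420
r63=111111 pc6: +64 =484
r64=1000000 pc1: +2 =486
r65=1000001 pc2: +4 =490
r66=1000010 pc2: +4 =494
r67=1000011 pc3: +8 =502
r68=1000100 pc2: +4 =506
r69=1000101 pc3: +8 =514
r70=1000110 pc3: +8 =522
r71=1000111 pc4: +16 =538
r72=1001000 pc2: +4 =542
r73=1001001 pc3: +8 =550
r74=1001010 pc3: +8 =558
r75=1001011 pc4: +16 =574
r76=1001100 pc3: +8 =582
r77=1001101 pc4: +16 =598
r78=1001110 pc4: +16 =614
r79=1001111 pc5: +32 =646
r80=1010000 pc2: +4 =650
r81=1010001 pc3: +8 =658
r82=1010010 pc3: +8 =666
r83=1010011 pc4: +16 =682
r84=1010100 pc3: +8 =690
r85=1010101 pc4: +16 =706
r86=1010110 pc4: +16 =722
r87=1010111 pc5: +32 =754
r88=1011000 pc3: +8 =762
r89=1011001 pc4: +16 =778
r90=1011010 pc4: +16 =794
r91=1011011 pc5: +32 =826
r92=1011100 pc4: +16 =842
r93=1011101 pc5: +32 =874
r94=1011110 pc5: +32 =906
r95=1011111 pc6: +64 =970
r96=1100000 pc2: +4 =974
r97=1100001 pc3: +8 =982
r98=1100010 pc3: +8 =990
r99=1100011 pc4: +16 =1006
r100=1100100 pc3: +8 =1014
r101=1100101 pc4: +16 =1030
r102=1100110 pc4: +16 =1046
r103=1100111 pc5: +32 =1078
r104=1101000 pc3: +8 =1086
r105=1101001 pc4: +16 =1102
r106=1101010 pc4: +16 =1118
r107=1101011 pc5: +32 =1150
r108=1101100 pc4: +16 =1166
r109=1101101 pc5: +32 =1198
r110=1101110 pc5: +32 =1230
r111=1101111 pc6: +64 =1294
r112=1110000 pc3: +8 =1302
r113=1110001 pc4: +16 =1318
r114=1110010 pc4: +16 =1334
r115=1110011 pc5: +32 =1366
r116=1110100 pc4: +16 =1382
r117=1110101 pc5: +32 =1414
r118=1110110 pc5: +32 =1446
r119=1110111 pc6: +64 =1510
r120=1111000 pc4: +16 =1526
r121=1111001 pc5: +32 =1558
r122=1111010 pc5: +32 =1590
r123=1111011 pc6: +64 =1654
r124=1111100 pc5: +32 =1686
r125=1111101 pc6: +64 =1750
r126=1111110 pc6: +64 =1814
r127=1111111 pc7: +128 =1942
r128=10000000 pc1: +2 =1944
r129=10000001 pc2: +4 =1948
r130=10000010 pc2: +4 =1952
r131=10000011 pc3: +8 =1960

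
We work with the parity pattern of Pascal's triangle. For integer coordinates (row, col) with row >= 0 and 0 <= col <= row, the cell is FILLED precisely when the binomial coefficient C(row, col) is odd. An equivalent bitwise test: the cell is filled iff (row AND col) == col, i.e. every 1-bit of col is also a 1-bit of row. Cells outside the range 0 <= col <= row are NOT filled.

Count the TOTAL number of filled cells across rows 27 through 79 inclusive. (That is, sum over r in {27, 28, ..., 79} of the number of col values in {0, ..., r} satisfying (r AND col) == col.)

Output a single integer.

Answer: 736

Derivation:
r27=11011 pc4: +16 =16
r28=11100 pc3: +8 =24
r29=11101 pc4: +16 =40
r30=11110 pc4: +16 =56
r31=11111 pc5: +32 =88
r32=100000 pc1: +2 =90
r33=100001 pc2: +4 =94
r34=100010 pc2: +4 =98
r35=100011 pc3: +8 =106
r36=100100 pc2: +4 =110
r37=100101 pc3: +8 =118
r38=100110 pc3: +8 =126
r39=100111 pc4: +16 =142
r40=101000 pc2: +4 =146
r41=101001 pc3: +8 =154
r42=101010 pc3: +8 =162
r43=101011 pc4: +16 =178
r44=101100 pc3: +8 =186
r45=101101 pc4: +16 =202
r46=101110 pc4: +16 =218
r47=101111 pc5: +32 =250
r48=110000 pc2: +4 =254
r49=110001 pc3: +8 =262
r50=110010 pc3: +8 =270
r51=110011 pc4: +16 =286
r52=110100 pc3: +8 =294
r53=110101 pc4: +16 =310
r54=110110 pc4: +16 =326
r55=110111 pc5: +32 =358
r56=111000 pc3: +8 =366
r57=111001 pc4: +16 =382
r58=111010 pc4: +16 =398
r59=111011 pc5: +32 =430
r60=111100 pc4: +16 =446
r61=111101 pc5: +32 =478
r62=111110 pc5: +32 =510
r63=111111 pc6: +64 =574
r64=1000000 pc1: +2 =576
r65=1000001 pc2: +4 =580
r66=1000010 pc2: +4 =584
r67=1000011 pc3: +8 =592
r68=1000100 pc2: +4 =596
r69=1000101 pc3: +8 =604
r70=1000110 pc3: +8 =612
r71=1000111 pc4: +16 =628
r72=1001000 pc2: +4 =632
r73=1001001 pc3: +8 =640
r74=1001010 pc3: +8 =648
r75=1001011 pc4: +16 =664
r76=1001100 pc3: +8 =672
r77=1001101 pc4: +16 =688
r78=1001110 pc4: +16 =704
r79=1001111 pc5: +32 =736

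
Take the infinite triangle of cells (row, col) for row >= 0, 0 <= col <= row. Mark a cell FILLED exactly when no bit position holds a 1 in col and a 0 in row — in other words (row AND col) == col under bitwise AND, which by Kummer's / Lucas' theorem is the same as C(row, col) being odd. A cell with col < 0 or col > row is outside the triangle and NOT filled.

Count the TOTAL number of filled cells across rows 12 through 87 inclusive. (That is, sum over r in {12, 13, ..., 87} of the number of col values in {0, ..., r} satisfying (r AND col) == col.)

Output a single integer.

Answer: 954

Derivation:
r12=1100 pc2: +4 =4
r13=1101 pc3: +8 =12
r14=1110 pc3: +8 =20
r15=1111 pc4: +16 =36
r16=10000 pc1: +2 =38
r17=10001 pc2: +4 =42
r18=10010 pc2: +4 =46
r19=10011 pc3: +8 =54
r20=10100 pc2: +4 =58
r21=10101 pc3: +8 =66
r22=10110 pc3: +8 =74
r23=10111 pc4: +16 =90
r24=11000 pc2: +4 =94
r25=11001 pc3: +8 =102
r26=11010 pc3: +8 =110
r27=11011 pc4: +16 =126
r28=11100 pc3: +8 =134
r29=11101 pc4: +16 =150
r30=11110 pc4: +16 =166
r31=11111 pc5: +32 =198
r32=100000 pc1: +2 =200
r33=100001 pc2: +4 =204
r34=100010 pc2: +4 =208
r35=100011 pc3: +8 =216
r36=100100 pc2: +4 =220
r37=100101 pc3: +8 =228
r38=100110 pc3: +8 =236
r39=100111 pc4: +16 =252
r40=101000 pc2: +4 =256
r41=101001 pc3: +8 =264
r42=101010 pc3: +8 =272
r43=101011 pc4: +16 =288
r44=101100 pc3: +8 =296
r45=101101 pc4: +16 =312
r46=101110 pc4: +16 =328
r47=101111 pc5: +32 =360
r48=110000 pc2: +4 =364
r49=110001 pc3: +8 =372
r50=110010 pc3: +8 =380
r51=110011 pc4: +16 =396
r52=110100 pc3: +8 =404
r53=110101 pc4: +16 =420
r54=110110 pc4: +16 =436
r55=110111 pc5: +32 =468
r56=111000 pc3: +8 =476
r57=111001 pc4: +16 =492
r58=111010 pc4: +16 =508
r59=111011 pc5: +32 =540
r60=111100 pc4: +16 =556
r61=111101 pc5: +32 =588
r62=111110 pc5: +32 =620
r63=111111 pc6: +64 =684
r64=1000000 pc1: +2 =686
r65=1000001 pc2: +4 =690
r66=1000010 pc2: +4 =694
r67=1000011 pc3: +8 =702
r68=1000100 pc2: +4 =706
r69=1000101 pc3: +8 =714
r70=1000110 pc3: +8 =722
r71=1000111 pc4: +16 =738
r72=1001000 pc2: +4 =742
r73=1001001 pc3: +8 =750
r74=1001010 pc3: +8 =758
r75=1001011 pc4: +16 =774
r76=1001100 pc3: +8 =782
r77=1001101 pc4: +16 =798
r78=1001110 pc4: +16 =814
r79=1001111 pc5: +32 =846
r80=1010000 pc2: +4 =850
r81=1010001 pc3: +8 =858
r82=1010010 pc3: +8 =866
r83=1010011 pc4: +16 =882
r84=1010100 pc3: +8 =890
r85=1010101 pc4: +16 =906
r86=1010110 pc4: +16 =922
r87=1010111 pc5: +32 =954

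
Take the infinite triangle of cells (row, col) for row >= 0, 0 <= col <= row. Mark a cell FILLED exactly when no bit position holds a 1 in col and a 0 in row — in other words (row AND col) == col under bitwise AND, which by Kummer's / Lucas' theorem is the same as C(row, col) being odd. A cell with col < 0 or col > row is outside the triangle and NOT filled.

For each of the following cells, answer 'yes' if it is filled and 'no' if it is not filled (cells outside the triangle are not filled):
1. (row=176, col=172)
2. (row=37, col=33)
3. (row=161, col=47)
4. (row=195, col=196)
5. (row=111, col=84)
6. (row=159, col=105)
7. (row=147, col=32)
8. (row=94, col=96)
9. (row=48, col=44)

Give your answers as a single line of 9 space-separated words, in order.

Answer: no yes no no no no no no no

Derivation:
(176,172): row=0b10110000, col=0b10101100, row AND col = 0b10100000 = 160; 160 != 172 -> empty
(37,33): row=0b100101, col=0b100001, row AND col = 0b100001 = 33; 33 == 33 -> filled
(161,47): row=0b10100001, col=0b101111, row AND col = 0b100001 = 33; 33 != 47 -> empty
(195,196): col outside [0, 195] -> not filled
(111,84): row=0b1101111, col=0b1010100, row AND col = 0b1000100 = 68; 68 != 84 -> empty
(159,105): row=0b10011111, col=0b1101001, row AND col = 0b1001 = 9; 9 != 105 -> empty
(147,32): row=0b10010011, col=0b100000, row AND col = 0b0 = 0; 0 != 32 -> empty
(94,96): col outside [0, 94] -> not filled
(48,44): row=0b110000, col=0b101100, row AND col = 0b100000 = 32; 32 != 44 -> empty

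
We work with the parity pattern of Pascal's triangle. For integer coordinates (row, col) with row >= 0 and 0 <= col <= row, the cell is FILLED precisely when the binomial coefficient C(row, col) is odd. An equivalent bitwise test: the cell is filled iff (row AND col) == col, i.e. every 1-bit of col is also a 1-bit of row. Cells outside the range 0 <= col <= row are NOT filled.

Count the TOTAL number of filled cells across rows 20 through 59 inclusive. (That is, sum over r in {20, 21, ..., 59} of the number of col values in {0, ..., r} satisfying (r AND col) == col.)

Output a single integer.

Answer: 486

Derivation:
r20=10100 pc2: +4 =4
r21=10101 pc3: +8 =12
r22=10110 pc3: +8 =20
r23=10111 pc4: +16 =36
r24=11000 pc2: +4 =40
r25=11001 pc3: +8 =48
r26=11010 pc3: +8 =56
r27=11011 pc4: +16 =72
r28=11100 pc3: +8 =80
r29=11101 pc4: +16 =96
r30=11110 pc4: +16 =112
r31=11111 pc5: +32 =144
r32=100000 pc1: +2 =146
r33=100001 pc2: +4 =150
r34=100010 pc2: +4 =154
r35=100011 pc3: +8 =162
r36=100100 pc2: +4 =166
r37=100101 pc3: +8 =174
r38=100110 pc3: +8 =182
r39=100111 pc4: +16 =198
r40=101000 pc2: +4 =202
r41=101001 pc3: +8 =210
r42=101010 pc3: +8 =218
r43=101011 pc4: +16 =234
r44=101100 pc3: +8 =242
r45=101101 pc4: +16 =258
r46=101110 pc4: +16 =274
r47=101111 pc5: +32 =306
r48=110000 pc2: +4 =310
r49=110001 pc3: +8 =318
r50=110010 pc3: +8 =326
r51=110011 pc4: +16 =342
r52=110100 pc3: +8 =350
r53=110101 pc4: +16 =366
r54=110110 pc4: +16 =382
r55=110111 pc5: +32 =414
r56=111000 pc3: +8 =422
r57=111001 pc4: +16 =438
r58=111010 pc4: +16 =454
r59=111011 pc5: +32 =486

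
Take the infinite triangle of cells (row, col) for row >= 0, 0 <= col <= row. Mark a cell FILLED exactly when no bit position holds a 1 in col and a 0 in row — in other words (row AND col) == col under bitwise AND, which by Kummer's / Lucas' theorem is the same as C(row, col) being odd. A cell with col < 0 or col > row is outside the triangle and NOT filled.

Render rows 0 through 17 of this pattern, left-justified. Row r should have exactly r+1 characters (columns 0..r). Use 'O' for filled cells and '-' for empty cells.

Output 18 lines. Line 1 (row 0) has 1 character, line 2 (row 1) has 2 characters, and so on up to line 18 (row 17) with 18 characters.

r0=0: O
r1=1: OO
r2=10: O-O
r3=11: OOOO
r4=100: O---O
r5=101: OO--OO
r6=110: O-O-O-O
r7=111: OOOOOOOO
r8=1000: O-------O
r9=1001: OO------OO
r10=1010: O-O-----O-O
r11=1011: OOOO----OOOO
r12=1100: O---O---O---O
r13=1101: OO--OO--OO--OO
r14=1110: O-O-O-O-O-O-O-O
r15=1111: OOOOOOOOOOOOOOOO
r16=10000: O---------------O
r17=10001: OO--------------OO

Answer: O
OO
O-O
OOOO
O---O
OO--OO
O-O-O-O
OOOOOOOO
O-------O
OO------OO
O-O-----O-O
OOOO----OOOO
O---O---O---O
OO--OO--OO--OO
O-O-O-O-O-O-O-O
OOOOOOOOOOOOOOOO
O---------------O
OO--------------OO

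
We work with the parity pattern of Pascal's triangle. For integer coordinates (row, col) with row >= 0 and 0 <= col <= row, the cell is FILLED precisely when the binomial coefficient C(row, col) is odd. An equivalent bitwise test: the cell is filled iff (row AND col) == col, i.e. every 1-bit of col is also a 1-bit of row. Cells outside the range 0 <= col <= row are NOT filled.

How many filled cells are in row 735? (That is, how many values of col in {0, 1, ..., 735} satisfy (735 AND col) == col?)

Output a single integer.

Answer: 256

Derivation:
735 in binary = 1011011111
popcount(735) = number of 1-bits in 1011011111 = 8
A col c satisfies (735 AND c) == c iff every set bit of c is also set in 735; each of the 8 set bits of 735 can independently be on or off in c.
count = 2^8 = 256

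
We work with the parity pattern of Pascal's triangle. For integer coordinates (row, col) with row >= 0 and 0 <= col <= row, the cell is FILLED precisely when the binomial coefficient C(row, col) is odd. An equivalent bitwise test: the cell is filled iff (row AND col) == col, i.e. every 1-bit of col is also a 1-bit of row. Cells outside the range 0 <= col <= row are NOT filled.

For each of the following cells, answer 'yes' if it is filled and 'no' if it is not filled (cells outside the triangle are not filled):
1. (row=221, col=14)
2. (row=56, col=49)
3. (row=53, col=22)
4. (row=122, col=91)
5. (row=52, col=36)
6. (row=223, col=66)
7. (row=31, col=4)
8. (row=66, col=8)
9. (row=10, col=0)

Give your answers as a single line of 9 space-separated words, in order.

Answer: no no no no yes yes yes no yes

Derivation:
(221,14): row=0b11011101, col=0b1110, row AND col = 0b1100 = 12; 12 != 14 -> empty
(56,49): row=0b111000, col=0b110001, row AND col = 0b110000 = 48; 48 != 49 -> empty
(53,22): row=0b110101, col=0b10110, row AND col = 0b10100 = 20; 20 != 22 -> empty
(122,91): row=0b1111010, col=0b1011011, row AND col = 0b1011010 = 90; 90 != 91 -> empty
(52,36): row=0b110100, col=0b100100, row AND col = 0b100100 = 36; 36 == 36 -> filled
(223,66): row=0b11011111, col=0b1000010, row AND col = 0b1000010 = 66; 66 == 66 -> filled
(31,4): row=0b11111, col=0b100, row AND col = 0b100 = 4; 4 == 4 -> filled
(66,8): row=0b1000010, col=0b1000, row AND col = 0b0 = 0; 0 != 8 -> empty
(10,0): row=0b1010, col=0b0, row AND col = 0b0 = 0; 0 == 0 -> filled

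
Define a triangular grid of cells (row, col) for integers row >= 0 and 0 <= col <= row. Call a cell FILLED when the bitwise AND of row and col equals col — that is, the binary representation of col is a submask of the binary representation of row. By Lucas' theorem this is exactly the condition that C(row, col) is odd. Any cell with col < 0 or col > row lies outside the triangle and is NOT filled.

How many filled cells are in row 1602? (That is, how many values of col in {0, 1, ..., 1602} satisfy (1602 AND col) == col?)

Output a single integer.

1602 in binary = 11001000010
popcount(1602) = number of 1-bits in 11001000010 = 4
A col c satisfies (1602 AND c) == c iff every set bit of c is also set in 1602; each of the 4 set bits of 1602 can independently be on or off in c.
count = 2^4 = 16

Answer: 16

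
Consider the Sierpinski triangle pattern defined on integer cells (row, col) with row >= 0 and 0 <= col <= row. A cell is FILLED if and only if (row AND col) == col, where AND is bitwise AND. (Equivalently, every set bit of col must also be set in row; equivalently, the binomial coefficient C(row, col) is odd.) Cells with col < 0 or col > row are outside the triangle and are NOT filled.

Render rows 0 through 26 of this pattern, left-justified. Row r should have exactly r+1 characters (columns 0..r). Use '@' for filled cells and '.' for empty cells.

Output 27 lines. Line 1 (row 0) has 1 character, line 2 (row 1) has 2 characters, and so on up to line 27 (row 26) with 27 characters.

r0=0: @
r1=1: @@
r2=10: @.@
r3=11: @@@@
r4=100: @...@
r5=101: @@..@@
r6=110: @.@.@.@
r7=111: @@@@@@@@
r8=1000: @.......@
r9=1001: @@......@@
r10=1010: @.@.....@.@
r11=1011: @@@@....@@@@
r12=1100: @...@...@...@
r13=1101: @@..@@..@@..@@
r14=1110: @.@.@.@.@.@.@.@
r15=1111: @@@@@@@@@@@@@@@@
r16=10000: @...............@
r17=10001: @@..............@@
r18=10010: @.@.............@.@
r19=10011: @@@@............@@@@
r20=10100: @...@...........@...@
r21=10101: @@..@@..........@@..@@
r22=10110: @.@.@.@.........@.@.@.@
r23=10111: @@@@@@@@........@@@@@@@@
r24=11000: @.......@.......@.......@
r25=11001: @@......@@......@@......@@
r26=11010: @.@.....@.@.....@.@.....@.@

Answer: @
@@
@.@
@@@@
@...@
@@..@@
@.@.@.@
@@@@@@@@
@.......@
@@......@@
@.@.....@.@
@@@@....@@@@
@...@...@...@
@@..@@..@@..@@
@.@.@.@.@.@.@.@
@@@@@@@@@@@@@@@@
@...............@
@@..............@@
@.@.............@.@
@@@@............@@@@
@...@...........@...@
@@..@@..........@@..@@
@.@.@.@.........@.@.@.@
@@@@@@@@........@@@@@@@@
@.......@.......@.......@
@@......@@......@@......@@
@.@.....@.@.....@.@.....@.@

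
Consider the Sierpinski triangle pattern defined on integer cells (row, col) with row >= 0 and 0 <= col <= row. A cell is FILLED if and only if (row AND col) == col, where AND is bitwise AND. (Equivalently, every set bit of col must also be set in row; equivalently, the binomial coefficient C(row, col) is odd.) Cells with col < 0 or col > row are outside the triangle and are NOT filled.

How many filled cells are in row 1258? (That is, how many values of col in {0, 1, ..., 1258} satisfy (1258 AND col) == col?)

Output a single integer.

Answer: 64

Derivation:
1258 in binary = 10011101010
popcount(1258) = number of 1-bits in 10011101010 = 6
A col c satisfies (1258 AND c) == c iff every set bit of c is also set in 1258; each of the 6 set bits of 1258 can independently be on or off in c.
count = 2^6 = 64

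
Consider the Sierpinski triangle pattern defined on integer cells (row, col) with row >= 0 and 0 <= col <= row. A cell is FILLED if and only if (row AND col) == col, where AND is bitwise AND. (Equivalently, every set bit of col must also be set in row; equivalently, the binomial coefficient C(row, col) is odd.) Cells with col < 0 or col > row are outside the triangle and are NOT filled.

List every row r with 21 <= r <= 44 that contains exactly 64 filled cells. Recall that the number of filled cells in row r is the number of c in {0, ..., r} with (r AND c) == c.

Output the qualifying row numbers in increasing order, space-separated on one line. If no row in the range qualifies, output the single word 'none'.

Answer: none

Derivation:
Row r has 2^popcount(r) filled cells, so we need popcount(r) = log2(64) = 6.
Scan r = 21..44 and keep those with exactly 6 one-bits:
r=21=10101 popcount=3 -> skip
r=22=10110 popcount=3 -> skip
r=23=10111 popcount=4 -> skip
r=24=11000 popcount=2 -> skip
r=25=11001 popcount=3 -> skip
r=26=11010 popcount=3 -> skip
r=27=11011 popcount=4 -> skip
r=28=11100 popcount=3 -> skip
r=29=11101 popcount=4 -> skip
r=30=11110 popcount=4 -> skip
r=31=11111 popcount=5 -> skip
r=32=100000 popcount=1 -> skip
r=33=100001 popcount=2 -> skip
r=34=100010 popcount=2 -> skip
r=35=100011 popcount=3 -> skip
r=36=100100 popcount=2 -> skip
r=37=100101 popcount=3 -> skip
r=38=100110 popcount=3 -> skip
r=39=100111 popcount=4 -> skip
r=40=101000 popcount=2 -> skip
r=41=101001 popcount=3 -> skip
r=42=101010 popcount=3 -> skip
r=43=101011 popcount=4 -> skip
r=44=101100 popcount=3 -> skip
Kept rows: none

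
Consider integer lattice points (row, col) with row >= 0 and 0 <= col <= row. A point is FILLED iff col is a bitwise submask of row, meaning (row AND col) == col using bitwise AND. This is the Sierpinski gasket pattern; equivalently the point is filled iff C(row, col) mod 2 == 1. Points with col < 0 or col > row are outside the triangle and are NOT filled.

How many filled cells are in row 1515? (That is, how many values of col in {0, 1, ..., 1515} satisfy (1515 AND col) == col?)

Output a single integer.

Answer: 256

Derivation:
1515 in binary = 10111101011
popcount(1515) = number of 1-bits in 10111101011 = 8
A col c satisfies (1515 AND c) == c iff every set bit of c is also set in 1515; each of the 8 set bits of 1515 can independently be on or off in c.
count = 2^8 = 256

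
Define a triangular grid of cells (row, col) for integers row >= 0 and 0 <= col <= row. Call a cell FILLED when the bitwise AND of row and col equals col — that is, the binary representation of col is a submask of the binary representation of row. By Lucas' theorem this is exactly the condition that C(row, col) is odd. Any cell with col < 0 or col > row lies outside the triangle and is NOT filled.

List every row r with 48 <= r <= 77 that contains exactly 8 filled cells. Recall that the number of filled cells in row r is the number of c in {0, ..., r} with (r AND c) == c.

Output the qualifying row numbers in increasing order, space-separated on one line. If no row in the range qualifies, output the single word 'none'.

Answer: 49 50 52 56 67 69 70 73 74 76

Derivation:
Row r has 2^popcount(r) filled cells, so we need popcount(r) = log2(8) = 3.
Scan r = 48..77 and keep those with exactly 3 one-bits:
r=48=110000 popcount=2 -> skip
r=49=110001 popcount=3 -> KEEP
r=50=110010 popcount=3 -> KEEP
r=51=110011 popcount=4 -> skip
r=52=110100 popcount=3 -> KEEP
r=53=110101 popcount=4 -> skip
r=54=110110 popcount=4 -> skip
r=55=110111 popcount=5 -> skip
r=56=111000 popcount=3 -> KEEP
r=57=111001 popcount=4 -> skip
r=58=111010 popcount=4 -> skip
r=59=111011 popcount=5 -> skip
r=60=111100 popcount=4 -> skip
r=61=111101 popcount=5 -> skip
r=62=111110 popcount=5 -> skip
r=63=111111 popcount=6 -> skip
r=64=1000000 popcount=1 -> skip
r=65=1000001 popcount=2 -> skip
r=66=1000010 popcount=2 -> skip
r=67=1000011 popcount=3 -> KEEP
r=68=1000100 popcount=2 -> skip
r=69=1000101 popcount=3 -> KEEP
r=70=1000110 popcount=3 -> KEEP
r=71=1000111 popcount=4 -> skip
r=72=1001000 popcount=2 -> skip
r=73=1001001 popcount=3 -> KEEP
r=74=1001010 popcount=3 -> KEEP
r=75=1001011 popcount=4 -> skip
r=76=1001100 popcount=3 -> KEEP
r=77=1001101 popcount=4 -> skip
Kept rows: 49 50 52 56 67 69 70 73 74 76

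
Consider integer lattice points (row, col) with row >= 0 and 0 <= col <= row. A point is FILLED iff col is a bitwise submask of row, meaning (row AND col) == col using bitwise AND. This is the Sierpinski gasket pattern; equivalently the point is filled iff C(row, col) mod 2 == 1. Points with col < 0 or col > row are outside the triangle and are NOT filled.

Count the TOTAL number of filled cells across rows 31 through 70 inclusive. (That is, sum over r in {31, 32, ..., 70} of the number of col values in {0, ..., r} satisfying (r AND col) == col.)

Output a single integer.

Answer: 556

Derivation:
r31=11111 pc5: +32 =32
r32=100000 pc1: +2 =34
r33=100001 pc2: +4 =38
r34=100010 pc2: +4 =42
r35=100011 pc3: +8 =50
r36=100100 pc2: +4 =54
r37=100101 pc3: +8 =62
r38=100110 pc3: +8 =70
r39=100111 pc4: +16 =86
r40=101000 pc2: +4 =90
r41=101001 pc3: +8 =98
r42=101010 pc3: +8 =106
r43=101011 pc4: +16 =122
r44=101100 pc3: +8 =130
r45=101101 pc4: +16 =146
r46=101110 pc4: +16 =162
r47=101111 pc5: +32 =194
r48=110000 pc2: +4 =198
r49=110001 pc3: +8 =206
r50=110010 pc3: +8 =214
r51=110011 pc4: +16 =230
r52=110100 pc3: +8 =238
r53=110101 pc4: +16 =254
r54=110110 pc4: +16 =270
r55=110111 pc5: +32 =302
r56=111000 pc3: +8 =310
r57=111001 pc4: +16 =326
r58=111010 pc4: +16 =342
r59=111011 pc5: +32 =374
r60=111100 pc4: +16 =390
r61=111101 pc5: +32 =422
r62=111110 pc5: +32 =454
r63=111111 pc6: +64 =518
r64=1000000 pc1: +2 =520
r65=1000001 pc2: +4 =524
r66=1000010 pc2: +4 =528
r67=1000011 pc3: +8 =536
r68=1000100 pc2: +4 =540
r69=1000101 pc3: +8 =548
r70=1000110 pc3: +8 =556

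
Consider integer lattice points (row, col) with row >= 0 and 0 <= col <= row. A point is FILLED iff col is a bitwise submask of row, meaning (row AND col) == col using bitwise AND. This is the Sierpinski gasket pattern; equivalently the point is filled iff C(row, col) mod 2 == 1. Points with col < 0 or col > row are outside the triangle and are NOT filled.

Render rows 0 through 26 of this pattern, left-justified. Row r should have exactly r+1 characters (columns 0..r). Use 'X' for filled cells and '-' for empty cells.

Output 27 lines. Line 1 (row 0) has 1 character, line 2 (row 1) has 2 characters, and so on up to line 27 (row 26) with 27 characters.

Answer: X
XX
X-X
XXXX
X---X
XX--XX
X-X-X-X
XXXXXXXX
X-------X
XX------XX
X-X-----X-X
XXXX----XXXX
X---X---X---X
XX--XX--XX--XX
X-X-X-X-X-X-X-X
XXXXXXXXXXXXXXXX
X---------------X
XX--------------XX
X-X-------------X-X
XXXX------------XXXX
X---X-----------X---X
XX--XX----------XX--XX
X-X-X-X---------X-X-X-X
XXXXXXXX--------XXXXXXXX
X-------X-------X-------X
XX------XX------XX------XX
X-X-----X-X-----X-X-----X-X

Derivation:
r0=0: X
r1=1: XX
r2=10: X-X
r3=11: XXXX
r4=100: X---X
r5=101: XX--XX
r6=110: X-X-X-X
r7=111: XXXXXXXX
r8=1000: X-------X
r9=1001: XX------XX
r10=1010: X-X-----X-X
r11=1011: XXXX----XXXX
r12=1100: X---X---X---X
r13=1101: XX--XX--XX--XX
r14=1110: X-X-X-X-X-X-X-X
r15=1111: XXXXXXXXXXXXXXXX
r16=10000: X---------------X
r17=10001: XX--------------XX
r18=10010: X-X-------------X-X
r19=10011: XXXX------------XXXX
r20=10100: X---X-----------X---X
r21=10101: XX--XX----------XX--XX
r22=10110: X-X-X-X---------X-X-X-X
r23=10111: XXXXXXXX--------XXXXXXXX
r24=11000: X-------X-------X-------X
r25=11001: XX------XX------XX------XX
r26=11010: X-X-----X-X-----X-X-----X-X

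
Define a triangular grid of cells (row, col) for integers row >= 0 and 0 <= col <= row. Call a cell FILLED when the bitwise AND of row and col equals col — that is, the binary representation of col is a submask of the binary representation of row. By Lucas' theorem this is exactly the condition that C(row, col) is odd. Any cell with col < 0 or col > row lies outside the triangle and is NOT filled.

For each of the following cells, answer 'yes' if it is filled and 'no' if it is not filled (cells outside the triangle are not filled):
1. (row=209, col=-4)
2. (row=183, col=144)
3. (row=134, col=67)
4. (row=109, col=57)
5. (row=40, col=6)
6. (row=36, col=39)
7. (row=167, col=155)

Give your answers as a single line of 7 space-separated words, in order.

Answer: no yes no no no no no

Derivation:
(209,-4): col outside [0, 209] -> not filled
(183,144): row=0b10110111, col=0b10010000, row AND col = 0b10010000 = 144; 144 == 144 -> filled
(134,67): row=0b10000110, col=0b1000011, row AND col = 0b10 = 2; 2 != 67 -> empty
(109,57): row=0b1101101, col=0b111001, row AND col = 0b101001 = 41; 41 != 57 -> empty
(40,6): row=0b101000, col=0b110, row AND col = 0b0 = 0; 0 != 6 -> empty
(36,39): col outside [0, 36] -> not filled
(167,155): row=0b10100111, col=0b10011011, row AND col = 0b10000011 = 131; 131 != 155 -> empty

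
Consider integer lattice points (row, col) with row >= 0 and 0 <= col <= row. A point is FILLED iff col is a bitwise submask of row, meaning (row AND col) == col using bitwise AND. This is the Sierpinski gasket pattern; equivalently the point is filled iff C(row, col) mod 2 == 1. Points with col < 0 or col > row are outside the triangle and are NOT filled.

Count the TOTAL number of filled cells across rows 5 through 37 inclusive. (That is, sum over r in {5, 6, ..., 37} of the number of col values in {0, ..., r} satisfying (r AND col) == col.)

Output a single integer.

Answer: 262

Derivation:
r5=101 pc2: +4 =4
r6=110 pc2: +4 =8
r7=111 pc3: +8 =16
r8=1000 pc1: +2 =18
r9=1001 pc2: +4 =22
r10=1010 pc2: +4 =26
r11=1011 pc3: +8 =34
r12=1100 pc2: +4 =38
r13=1101 pc3: +8 =46
r14=1110 pc3: +8 =54
r15=1111 pc4: +16 =70
r16=10000 pc1: +2 =72
r17=10001 pc2: +4 =76
r18=10010 pc2: +4 =80
r19=10011 pc3: +8 =88
r20=10100 pc2: +4 =92
r21=10101 pc3: +8 =100
r22=10110 pc3: +8 =108
r23=10111 pc4: +16 =124
r24=11000 pc2: +4 =128
r25=11001 pc3: +8 =136
r26=11010 pc3: +8 =144
r27=11011 pc4: +16 =160
r28=11100 pc3: +8 =168
r29=11101 pc4: +16 =184
r30=11110 pc4: +16 =200
r31=11111 pc5: +32 =232
r32=100000 pc1: +2 =234
r33=100001 pc2: +4 =238
r34=100010 pc2: +4 =242
r35=100011 pc3: +8 =250
r36=100100 pc2: +4 =254
r37=100101 pc3: +8 =262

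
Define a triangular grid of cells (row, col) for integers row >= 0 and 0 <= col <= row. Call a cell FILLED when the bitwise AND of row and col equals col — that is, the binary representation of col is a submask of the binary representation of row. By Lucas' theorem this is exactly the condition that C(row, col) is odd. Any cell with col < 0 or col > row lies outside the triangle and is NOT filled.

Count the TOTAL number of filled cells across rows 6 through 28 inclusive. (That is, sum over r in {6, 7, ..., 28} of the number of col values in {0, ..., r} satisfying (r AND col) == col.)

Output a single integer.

Answer: 164

Derivation:
r6=110 pc2: +4 =4
r7=111 pc3: +8 =12
r8=1000 pc1: +2 =14
r9=1001 pc2: +4 =18
r10=1010 pc2: +4 =22
r11=1011 pc3: +8 =30
r12=1100 pc2: +4 =34
r13=1101 pc3: +8 =42
r14=1110 pc3: +8 =50
r15=1111 pc4: +16 =66
r16=10000 pc1: +2 =68
r17=10001 pc2: +4 =72
r18=10010 pc2: +4 =76
r19=10011 pc3: +8 =84
r20=10100 pc2: +4 =88
r21=10101 pc3: +8 =96
r22=10110 pc3: +8 =104
r23=10111 pc4: +16 =120
r24=11000 pc2: +4 =124
r25=11001 pc3: +8 =132
r26=11010 pc3: +8 =140
r27=11011 pc4: +16 =156
r28=11100 pc3: +8 =164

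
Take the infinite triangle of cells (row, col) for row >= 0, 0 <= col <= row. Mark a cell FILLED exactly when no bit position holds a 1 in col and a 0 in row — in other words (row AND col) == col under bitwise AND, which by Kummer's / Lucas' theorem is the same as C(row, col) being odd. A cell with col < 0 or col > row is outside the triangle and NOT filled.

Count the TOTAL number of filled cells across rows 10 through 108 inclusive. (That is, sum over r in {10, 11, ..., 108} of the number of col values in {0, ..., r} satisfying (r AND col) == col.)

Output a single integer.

r10=1010 pc2: +4 =4
r11=1011 pc3: +8 =12
r12=1100 pc2: +4 =16
r13=1101 pc3: +8 =24
r14=1110 pc3: +8 =32
r15=1111 pc4: +16 =48
r16=10000 pc1: +2 =50
r17=10001 pc2: +4 =54
r18=10010 pc2: +4 =58
r19=10011 pc3: +8 =66
r20=10100 pc2: +4 =70
r21=10101 pc3: +8 =78
r22=10110 pc3: +8 =86
r23=10111 pc4: +16 =102
r24=11000 pc2: +4 =106
r25=11001 pc3: +8 =114
r26=11010 pc3: +8 =122
r27=11011 pc4: +16 =138
r28=11100 pc3: +8 =146
r29=11101 pc4: +16 =162
r30=11110 pc4: +16 =178
r31=11111 pc5: +32 =210
r32=100000 pc1: +2 =212
r33=100001 pc2: +4 =216
r34=100010 pc2: +4 =220
r35=100011 pc3: +8 =228
r36=100100 pc2: +4 =232
r37=100101 pc3: +8 =240
r38=100110 pc3: +8 =248
r39=100111 pc4: +16 =264
r40=101000 pc2: +4 =268
r41=101001 pc3: +8 =276
r42=101010 pc3: +8 =284
r43=101011 pc4: +16 =300
r44=101100 pc3: +8 =308
r45=101101 pc4: +16 =324
r46=101110 pc4: +16 =340
r47=101111 pc5: +32 =372
r48=110000 pc2: +4 =376
r49=110001 pc3: +8 =384
r50=110010 pc3: +8 =392
r51=110011 pc4: +16 =408
r52=110100 pc3: +8 =416
r53=110101 pc4: +16 =432
r54=110110 pc4: +16 =448
r55=110111 pc5: +32 =480
r56=111000 pc3: +8 =488
r57=111001 pc4: +16 =504
r58=111010 pc4: +16 =520
r59=111011 pc5: +32 =552
r60=111100 pc4: +16 =568
r61=111101 pc5: +32 =600
r62=111110 pc5: +32 =632
r63=111111 pc6: +64 =696
r64=1000000 pc1: +2 =698
r65=1000001 pc2: +4 =702
r66=1000010 pc2: +4 =706
r67=1000011 pc3: +8 =714
r68=1000100 pc2: +4 =718
r69=1000101 pc3: +8 =726
r70=1000110 pc3: +8 =734
r71=1000111 pc4: +16 =750
r72=1001000 pc2: +4 =754
r73=1001001 pc3: +8 =762
r74=1001010 pc3: +8 =770
r75=1001011 pc4: +16 =786
r76=1001100 pc3: +8 =794
r77=1001101 pc4: +16 =810
r78=1001110 pc4: +16 =826
r79=1001111 pc5: +32 =858
r80=1010000 pc2: +4 =862
r81=1010001 pc3: +8 =870
r82=1010010 pc3: +8 =878
r83=1010011 pc4: +16 =894
r84=1010100 pc3: +8 =902
r85=1010101 pc4: +16 =918
r86=1010110 pc4: +16 =934
r87=1010111 pc5: +32 =966
r88=1011000 pc3: +8 =974
r89=1011001 pc4: +16 =990
r90=1011010 pc4: +16 =1006
r91=1011011 pc5: +32 =1038
r92=1011100 pc4: +16 =1054
r93=1011101 pc5: +32 =1086
r94=1011110 pc5: +32 =1118
r95=1011111 pc6: +64 =1182
r96=1100000 pc2: +4 =1186
r97=1100001 pc3: +8 =1194
r98=1100010 pc3: +8 =1202
r99=1100011 pc4: +16 =1218
r100=1100100 pc3: +8 =1226
r101=1100101 pc4: +16 =1242
r102=1100110 pc4: +16 =1258
r103=1100111 pc5: +32 =1290
r104=1101000 pc3: +8 =1298
r105=1101001 pc4: +16 =1314
r106=1101010 pc4: +16 =1330
r107=1101011 pc5: +32 =1362
r108=1101100 pc4: +16 =1378

Answer: 1378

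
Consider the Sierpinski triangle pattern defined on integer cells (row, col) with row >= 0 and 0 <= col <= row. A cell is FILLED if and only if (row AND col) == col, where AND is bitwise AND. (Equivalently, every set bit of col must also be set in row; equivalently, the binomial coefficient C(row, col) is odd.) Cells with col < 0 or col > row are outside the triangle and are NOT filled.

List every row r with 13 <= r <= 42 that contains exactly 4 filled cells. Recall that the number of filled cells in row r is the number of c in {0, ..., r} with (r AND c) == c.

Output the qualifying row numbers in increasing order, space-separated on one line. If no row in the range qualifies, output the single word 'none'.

Answer: 17 18 20 24 33 34 36 40

Derivation:
Row r has 2^popcount(r) filled cells, so we need popcount(r) = log2(4) = 2.
Scan r = 13..42 and keep those with exactly 2 one-bits:
r=13=1101 popcount=3 -> skip
r=14=1110 popcount=3 -> skip
r=15=1111 popcount=4 -> skip
r=16=10000 popcount=1 -> skip
r=17=10001 popcount=2 -> KEEP
r=18=10010 popcount=2 -> KEEP
r=19=10011 popcount=3 -> skip
r=20=10100 popcount=2 -> KEEP
r=21=10101 popcount=3 -> skip
r=22=10110 popcount=3 -> skip
r=23=10111 popcount=4 -> skip
r=24=11000 popcount=2 -> KEEP
r=25=11001 popcount=3 -> skip
r=26=11010 popcount=3 -> skip
r=27=11011 popcount=4 -> skip
r=28=11100 popcount=3 -> skip
r=29=11101 popcount=4 -> skip
r=30=11110 popcount=4 -> skip
r=31=11111 popcount=5 -> skip
r=32=100000 popcount=1 -> skip
r=33=100001 popcount=2 -> KEEP
r=34=100010 popcount=2 -> KEEP
r=35=100011 popcount=3 -> skip
r=36=100100 popcount=2 -> KEEP
r=37=100101 popcount=3 -> skip
r=38=100110 popcount=3 -> skip
r=39=100111 popcount=4 -> skip
r=40=101000 popcount=2 -> KEEP
r=41=101001 popcount=3 -> skip
r=42=101010 popcount=3 -> skip
Kept rows: 17 18 20 24 33 34 36 40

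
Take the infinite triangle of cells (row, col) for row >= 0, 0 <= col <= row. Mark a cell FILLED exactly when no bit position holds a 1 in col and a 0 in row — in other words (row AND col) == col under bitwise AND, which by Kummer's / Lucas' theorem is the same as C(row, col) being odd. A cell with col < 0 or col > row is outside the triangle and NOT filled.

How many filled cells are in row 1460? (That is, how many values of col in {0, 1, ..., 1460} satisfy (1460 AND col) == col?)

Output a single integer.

1460 in binary = 10110110100
popcount(1460) = number of 1-bits in 10110110100 = 6
A col c satisfies (1460 AND c) == c iff every set bit of c is also set in 1460; each of the 6 set bits of 1460 can independently be on or off in c.
count = 2^6 = 64

Answer: 64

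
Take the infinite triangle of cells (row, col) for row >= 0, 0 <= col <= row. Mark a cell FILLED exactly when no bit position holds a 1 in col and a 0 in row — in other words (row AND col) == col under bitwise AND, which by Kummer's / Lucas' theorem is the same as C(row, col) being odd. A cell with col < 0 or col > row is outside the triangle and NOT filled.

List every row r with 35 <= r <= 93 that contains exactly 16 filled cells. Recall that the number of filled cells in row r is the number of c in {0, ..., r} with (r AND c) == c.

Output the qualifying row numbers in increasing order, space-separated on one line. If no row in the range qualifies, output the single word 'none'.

Answer: 39 43 45 46 51 53 54 57 58 60 71 75 77 78 83 85 86 89 90 92

Derivation:
Row r has 2^popcount(r) filled cells, so we need popcount(r) = log2(16) = 4.
Scan r = 35..93 and keep those with exactly 4 one-bits:
r=35=100011 popcount=3 -> skip
r=36=100100 popcount=2 -> skip
r=37=100101 popcount=3 -> skip
r=38=100110 popcount=3 -> skip
r=39=100111 popcount=4 -> KEEP
r=40=101000 popcount=2 -> skip
r=41=101001 popcount=3 -> skip
r=42=101010 popcount=3 -> skip
r=43=101011 popcount=4 -> KEEP
r=44=101100 popcount=3 -> skip
r=45=101101 popcount=4 -> KEEP
r=46=101110 popcount=4 -> KEEP
r=47=101111 popcount=5 -> skip
r=48=110000 popcount=2 -> skip
r=49=110001 popcount=3 -> skip
r=50=110010 popcount=3 -> skip
r=51=110011 popcount=4 -> KEEP
r=52=110100 popcount=3 -> skip
r=53=110101 popcount=4 -> KEEP
r=54=110110 popcount=4 -> KEEP
r=55=110111 popcount=5 -> skip
r=56=111000 popcount=3 -> skip
r=57=111001 popcount=4 -> KEEP
r=58=111010 popcount=4 -> KEEP
r=59=111011 popcount=5 -> skip
r=60=111100 popcount=4 -> KEEP
r=61=111101 popcount=5 -> skip
r=62=111110 popcount=5 -> skip
r=63=111111 popcount=6 -> skip
r=64=1000000 popcount=1 -> skip
r=65=1000001 popcount=2 -> skip
r=66=1000010 popcount=2 -> skip
r=67=1000011 popcount=3 -> skip
r=68=1000100 popcount=2 -> skip
r=69=1000101 popcount=3 -> skip
r=70=1000110 popcount=3 -> skip
r=71=1000111 popcount=4 -> KEEP
r=72=1001000 popcount=2 -> skip
r=73=1001001 popcount=3 -> skip
r=74=1001010 popcount=3 -> skip
r=75=1001011 popcount=4 -> KEEP
r=76=1001100 popcount=3 -> skip
r=77=1001101 popcount=4 -> KEEP
r=78=1001110 popcount=4 -> KEEP
r=79=1001111 popcount=5 -> skip
r=80=1010000 popcount=2 -> skip
r=81=1010001 popcount=3 -> skip
r=82=1010010 popcount=3 -> skip
r=83=1010011 popcount=4 -> KEEP
r=84=1010100 popcount=3 -> skip
r=85=1010101 popcount=4 -> KEEP
r=86=1010110 popcount=4 -> KEEP
r=87=1010111 popcount=5 -> skip
r=88=1011000 popcount=3 -> skip
r=89=1011001 popcount=4 -> KEEP
r=90=1011010 popcount=4 -> KEEP
r=91=1011011 popcount=5 -> skip
r=92=1011100 popcount=4 -> KEEP
r=93=1011101 popcount=5 -> skip
Kept rows: 39 43 45 46 51 53 54 57 58 60 71 75 77 78 83 85 86 89 90 92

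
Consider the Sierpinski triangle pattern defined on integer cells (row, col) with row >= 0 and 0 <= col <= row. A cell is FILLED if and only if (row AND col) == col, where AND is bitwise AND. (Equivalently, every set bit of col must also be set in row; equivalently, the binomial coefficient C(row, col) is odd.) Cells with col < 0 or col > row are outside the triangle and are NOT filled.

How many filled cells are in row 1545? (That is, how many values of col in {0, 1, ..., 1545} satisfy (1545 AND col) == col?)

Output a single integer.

Answer: 16

Derivation:
1545 in binary = 11000001001
popcount(1545) = number of 1-bits in 11000001001 = 4
A col c satisfies (1545 AND c) == c iff every set bit of c is also set in 1545; each of the 4 set bits of 1545 can independently be on or off in c.
count = 2^4 = 16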